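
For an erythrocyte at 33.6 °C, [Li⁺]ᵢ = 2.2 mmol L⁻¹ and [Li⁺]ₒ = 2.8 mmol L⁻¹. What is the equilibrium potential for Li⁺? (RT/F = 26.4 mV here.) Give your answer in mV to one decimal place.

6.4 mV

E = (26.4/z) · ln([Li⁺]_out/[Li⁺]_in) with z = +1.
= (26.4/1) · ln(2.8/2.2) = 26.40 · ln(1.273)
= 26.40 · (0.2412) = 6.37 mV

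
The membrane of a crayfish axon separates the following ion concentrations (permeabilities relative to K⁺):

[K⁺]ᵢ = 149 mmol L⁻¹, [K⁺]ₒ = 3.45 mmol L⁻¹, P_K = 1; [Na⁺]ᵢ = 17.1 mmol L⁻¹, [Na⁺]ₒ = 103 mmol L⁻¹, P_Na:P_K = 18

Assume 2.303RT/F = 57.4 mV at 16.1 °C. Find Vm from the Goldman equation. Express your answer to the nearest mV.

Vm = 57.4 · log₁₀[(Σ P·[cation]ₒ + Σ P·[anion]ᵢ) / (Σ P·[cation]ᵢ + Σ P·[anion]ₒ)]
Numerator = 1×3.45 + 18×103 = 1857
Denominator = 1×149 + 18×17.1 = 456.8
Vm = 57.4 · log₁₀(4.0662) = 57.4 × (0.6092) = 34.97 mV

35 mV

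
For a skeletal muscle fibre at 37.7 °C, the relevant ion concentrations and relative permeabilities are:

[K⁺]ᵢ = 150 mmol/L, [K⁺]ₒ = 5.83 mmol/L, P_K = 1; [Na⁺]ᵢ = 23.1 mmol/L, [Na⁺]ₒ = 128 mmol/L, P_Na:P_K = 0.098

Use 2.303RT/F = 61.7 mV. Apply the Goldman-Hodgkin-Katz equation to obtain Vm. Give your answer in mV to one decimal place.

Vm = 61.7 · log₁₀[(Σ P·[cation]ₒ + Σ P·[anion]ᵢ) / (Σ P·[cation]ᵢ + Σ P·[anion]ₒ)]
Numerator = 1×5.83 + 0.098×128 = 18.37
Denominator = 1×150 + 0.098×23.1 = 152.3
Vm = 61.7 · log₁₀(0.12067) = 61.7 × (-0.9184) = -56.66 mV

-56.7 mV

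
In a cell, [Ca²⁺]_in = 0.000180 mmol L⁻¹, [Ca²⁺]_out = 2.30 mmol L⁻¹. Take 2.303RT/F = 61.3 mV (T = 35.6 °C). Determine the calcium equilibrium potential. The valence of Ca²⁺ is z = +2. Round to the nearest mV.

126 mV

E = (61.3/z) · log₁₀([Ca²⁺]_out/[Ca²⁺]_in) with z = +2.
= (61.3/2) · log₁₀(2.30/0.000180) = 30.65 · log₁₀(1.278e+04)
= 30.65 · (4.1065) = 125.86 mV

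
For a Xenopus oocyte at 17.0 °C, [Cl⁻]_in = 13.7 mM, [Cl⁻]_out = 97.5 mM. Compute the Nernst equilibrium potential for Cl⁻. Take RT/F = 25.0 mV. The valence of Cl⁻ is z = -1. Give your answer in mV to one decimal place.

E = (25.0/z) · ln([Cl⁻]_out/[Cl⁻]_in) with z = -1.
For an anion, dividing by z = -1 reverses the sign.
= (25.0/-1) · ln(97.5/13.7) = -25.00 · ln(7.117)
= -25.00 · (1.9625) = -49.06 mV

-49.1 mV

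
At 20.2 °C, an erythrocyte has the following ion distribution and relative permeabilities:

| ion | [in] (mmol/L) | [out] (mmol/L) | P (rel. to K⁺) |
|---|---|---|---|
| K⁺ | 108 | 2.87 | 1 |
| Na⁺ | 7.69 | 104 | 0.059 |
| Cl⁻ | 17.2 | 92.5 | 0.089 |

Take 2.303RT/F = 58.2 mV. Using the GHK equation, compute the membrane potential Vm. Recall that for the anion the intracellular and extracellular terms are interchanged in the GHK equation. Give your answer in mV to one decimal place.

Vm = 58.2 · log₁₀[(Σ P·[cation]ₒ + Σ P·[anion]ᵢ) / (Σ P·[cation]ᵢ + Σ P·[anion]ₒ)]
Numerator = 1×2.87 + 0.059×104 + 0.089×17.2 = 10.54
Denominator = 1×108 + 0.059×7.69 + 0.089×92.5 = 116.7
Vm = 58.2 · log₁₀(0.0903) = 58.2 × (-1.0443) = -60.78 mV

-60.8 mV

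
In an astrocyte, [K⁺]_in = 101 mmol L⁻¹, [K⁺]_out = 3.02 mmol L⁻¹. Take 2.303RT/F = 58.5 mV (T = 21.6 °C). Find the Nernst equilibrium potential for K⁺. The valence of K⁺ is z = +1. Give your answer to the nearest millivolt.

-89 mV

E = (58.5/z) · log₁₀([K⁺]_out/[K⁺]_in) with z = +1.
= (58.5/1) · log₁₀(3.02/101) = 58.50 · log₁₀(0.0299)
= 58.50 · (-1.5243) = -89.17 mV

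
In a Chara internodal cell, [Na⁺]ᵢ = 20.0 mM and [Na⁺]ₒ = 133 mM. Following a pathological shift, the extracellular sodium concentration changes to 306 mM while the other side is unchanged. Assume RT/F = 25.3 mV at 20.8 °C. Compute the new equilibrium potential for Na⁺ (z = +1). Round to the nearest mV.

69 mV

After the shift: [Na⁺]_out = 306, [Na⁺]_in = 20.0 mM.
E_new = (25.3/1)·ln(306/20.0) = 25.30 · (2.7279) = 69.01 mV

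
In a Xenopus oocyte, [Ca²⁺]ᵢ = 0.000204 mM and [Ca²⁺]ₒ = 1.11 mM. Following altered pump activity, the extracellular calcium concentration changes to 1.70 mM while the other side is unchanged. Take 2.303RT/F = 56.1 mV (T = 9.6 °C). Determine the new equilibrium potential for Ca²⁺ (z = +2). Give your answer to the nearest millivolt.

110 mV

After the shift: [Ca²⁺]_out = 1.70, [Ca²⁺]_in = 0.000204 mM.
E_new = (56.1/2)·log₁₀(1.70/0.000204) = 28.05 · (3.9208) = 109.98 mV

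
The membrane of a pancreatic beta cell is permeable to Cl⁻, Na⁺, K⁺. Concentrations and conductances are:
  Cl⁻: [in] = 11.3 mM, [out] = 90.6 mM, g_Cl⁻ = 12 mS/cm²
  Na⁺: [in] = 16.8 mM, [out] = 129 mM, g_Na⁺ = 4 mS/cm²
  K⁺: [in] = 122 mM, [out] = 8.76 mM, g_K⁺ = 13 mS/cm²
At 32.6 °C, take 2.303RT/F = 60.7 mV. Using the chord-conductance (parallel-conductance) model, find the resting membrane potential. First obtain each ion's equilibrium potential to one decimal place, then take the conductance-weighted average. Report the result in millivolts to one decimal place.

E_Cl⁻ = (60.7/-1)·log₁₀(90.6/11.3) = -54.9 mV
E_Na⁺ = (60.7/1)·log₁₀(129/16.8) = 53.7 mV
E_K⁺ = (60.7/1)·log₁₀(8.76/122) = -69.4 mV
Vm = (Σ gᵢEᵢ)/(Σ gᵢ) = (12·-54.9 + 4·53.7 + 13·-69.4) / (12 + 4 + 13)
= -1346.20 / 29 = -46.42 mV

-46.4 mV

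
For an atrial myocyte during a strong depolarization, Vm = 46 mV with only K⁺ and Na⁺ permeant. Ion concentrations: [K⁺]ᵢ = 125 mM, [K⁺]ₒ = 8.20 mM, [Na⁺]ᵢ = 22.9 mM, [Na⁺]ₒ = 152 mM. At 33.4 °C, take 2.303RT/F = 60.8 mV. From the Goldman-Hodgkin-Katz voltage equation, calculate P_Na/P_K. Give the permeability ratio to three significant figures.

33.2

Let α = P_Na/P_K. GHK: Vm = 60.8·log₁₀[(Kₒ + α·Naₒ)/(Kᵢ + α·Naᵢ)].
10^(Vm/60.8) = 10^(46.0/60.8) = 5.7092
So 5.7092·(Kᵢ + α·Naᵢ) = Kₒ + α·Naₒ → α = (5.7092·125.0 − 8.2) / (152.0 − 5.7092·22.9)
α = (713.7 − 8.2) / (152.0 − 130.7) = 705.5/21.26 = 33.19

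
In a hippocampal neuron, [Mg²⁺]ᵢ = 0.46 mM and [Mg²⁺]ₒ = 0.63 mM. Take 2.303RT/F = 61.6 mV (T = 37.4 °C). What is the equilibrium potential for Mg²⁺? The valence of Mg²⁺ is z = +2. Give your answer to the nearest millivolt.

E = (61.6/z) · log₁₀([Mg²⁺]_out/[Mg²⁺]_in) with z = +2.
= (61.6/2) · log₁₀(0.63/0.46) = 30.80 · log₁₀(1.37)
= 30.80 · (0.1366) = 4.21 mV

4 mV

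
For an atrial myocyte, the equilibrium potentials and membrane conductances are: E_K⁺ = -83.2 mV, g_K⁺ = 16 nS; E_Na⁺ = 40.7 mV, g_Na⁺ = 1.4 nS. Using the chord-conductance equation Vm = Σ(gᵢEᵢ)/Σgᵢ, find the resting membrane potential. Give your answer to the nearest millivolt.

-73 mV

Σ gᵢEᵢ = 16·(-83.2) + 1.4·(40.7) = -1274.22
Σ gᵢ = 16 + 1.4 = 17.4
Vm = -1274.22 / 17.4 = -73.23 mV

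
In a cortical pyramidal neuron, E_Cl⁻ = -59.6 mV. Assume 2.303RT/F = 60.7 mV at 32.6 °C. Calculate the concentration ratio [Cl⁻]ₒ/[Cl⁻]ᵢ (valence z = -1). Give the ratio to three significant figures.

log₁₀([out]/[in]) = E·z/(60.7) = -59.6 × -1 / 60.7 = 0.9819
[out]/[in] = 10^(0.9819) = 9.591

9.59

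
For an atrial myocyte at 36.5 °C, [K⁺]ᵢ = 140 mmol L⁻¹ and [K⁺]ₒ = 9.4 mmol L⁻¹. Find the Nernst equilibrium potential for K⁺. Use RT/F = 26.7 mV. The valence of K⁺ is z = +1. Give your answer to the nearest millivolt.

-72 mV

E = (26.7/z) · ln([K⁺]_out/[K⁺]_in) with z = +1.
= (26.7/1) · ln(9.4/140) = 26.70 · ln(0.06714)
= 26.70 · (-2.7009) = -72.11 mV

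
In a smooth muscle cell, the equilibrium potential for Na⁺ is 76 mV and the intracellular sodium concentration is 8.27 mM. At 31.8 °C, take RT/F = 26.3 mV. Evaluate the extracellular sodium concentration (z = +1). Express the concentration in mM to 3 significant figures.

149 mM

Nernst: E = (26.3/1) · ln([out]/[in]), so ln([out]/[in]) = 76.0 × 1 / 26.3 = 2.8897.
[out]/[in] = e^(2.8897) = 17.99.
[out] = 17.99 × 8.27 = 148.8 mM.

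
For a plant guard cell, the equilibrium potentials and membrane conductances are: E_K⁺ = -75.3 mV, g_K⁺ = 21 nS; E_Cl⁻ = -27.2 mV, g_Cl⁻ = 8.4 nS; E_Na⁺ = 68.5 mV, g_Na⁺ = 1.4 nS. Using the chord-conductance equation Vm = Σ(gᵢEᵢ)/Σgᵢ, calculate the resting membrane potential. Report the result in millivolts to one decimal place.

-55.6 mV

Σ gᵢEᵢ = 21·(-75.3) + 8.4·(-27.2) + 1.4·(68.5) = -1713.88
Σ gᵢ = 21 + 8.4 + 1.4 = 30.8
Vm = -1713.88 / 30.8 = -55.65 mV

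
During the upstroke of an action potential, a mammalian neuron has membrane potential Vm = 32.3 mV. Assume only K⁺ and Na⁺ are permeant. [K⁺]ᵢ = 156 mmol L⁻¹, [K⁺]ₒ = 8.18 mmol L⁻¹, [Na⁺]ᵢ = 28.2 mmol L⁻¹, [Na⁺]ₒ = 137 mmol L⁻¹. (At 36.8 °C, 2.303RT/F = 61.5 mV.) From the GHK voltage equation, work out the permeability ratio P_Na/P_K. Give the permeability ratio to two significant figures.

12

Let α = P_Na/P_K. GHK: Vm = 61.5·log₁₀[(Kₒ + α·Naₒ)/(Kᵢ + α·Naᵢ)].
10^(Vm/61.5) = 10^(32.3/61.5) = 3.3512
So 3.3512·(Kᵢ + α·Naᵢ) = Kₒ + α·Naₒ → α = (3.3512·156.0 − 8.18) / (137.0 − 3.3512·28.2)
α = (522.8 − 8.18) / (137.0 − 94.5) = 514.6/42.5 = 12.11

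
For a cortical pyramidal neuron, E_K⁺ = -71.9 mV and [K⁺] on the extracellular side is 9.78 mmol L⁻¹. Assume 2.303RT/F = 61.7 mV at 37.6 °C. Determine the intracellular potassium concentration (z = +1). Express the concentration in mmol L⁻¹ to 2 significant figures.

Nernst: E = (61.7/1) · log₁₀([out]/[in]), so log₁₀([out]/[in]) = -71.9 × 1 / 61.7 = -1.1653.
[out]/[in] = 10^(-1.1653) = 0.06834.
[in] = 9.78 / 0.06834 = 143.1 mmol L⁻¹.

140 mmol L⁻¹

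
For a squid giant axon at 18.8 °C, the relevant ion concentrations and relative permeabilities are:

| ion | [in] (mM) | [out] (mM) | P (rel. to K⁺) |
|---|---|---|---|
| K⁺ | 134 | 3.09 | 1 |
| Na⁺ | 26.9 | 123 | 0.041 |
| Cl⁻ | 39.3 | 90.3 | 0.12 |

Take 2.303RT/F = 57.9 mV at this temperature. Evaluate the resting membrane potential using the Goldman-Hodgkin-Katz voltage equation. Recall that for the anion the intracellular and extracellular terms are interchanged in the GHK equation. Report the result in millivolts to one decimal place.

-61.1 mV

Vm = 57.9 · log₁₀[(Σ P·[cation]ₒ + Σ P·[anion]ᵢ) / (Σ P·[cation]ᵢ + Σ P·[anion]ₒ)]
Numerator = 1×3.09 + 0.041×123 + 0.12×39.3 = 12.85
Denominator = 1×134 + 0.041×26.9 + 0.12×90.3 = 145.9
Vm = 57.9 · log₁₀(0.088044) = 57.9 × (-1.0553) = -61.10 mV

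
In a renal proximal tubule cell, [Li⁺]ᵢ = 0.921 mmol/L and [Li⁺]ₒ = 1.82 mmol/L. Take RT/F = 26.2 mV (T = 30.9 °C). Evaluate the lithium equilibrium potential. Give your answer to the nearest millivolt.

E = (26.2/z) · ln([Li⁺]_out/[Li⁺]_in) with z = +1.
= (26.2/1) · ln(1.82/0.921) = 26.20 · ln(1.976)
= 26.20 · (0.6811) = 17.85 mV

18 mV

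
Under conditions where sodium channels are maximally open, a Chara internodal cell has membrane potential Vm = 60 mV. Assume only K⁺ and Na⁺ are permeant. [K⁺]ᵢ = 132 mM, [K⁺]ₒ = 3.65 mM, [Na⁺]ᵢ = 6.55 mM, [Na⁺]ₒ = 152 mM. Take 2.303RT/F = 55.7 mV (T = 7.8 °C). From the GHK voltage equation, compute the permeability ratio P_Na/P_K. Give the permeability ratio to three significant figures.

21.3

Let α = P_Na/P_K. GHK: Vm = 55.7·log₁₀[(Kₒ + α·Naₒ)/(Kᵢ + α·Naᵢ)].
10^(Vm/55.7) = 10^(60.0/55.7) = 11.945
So 11.945·(Kᵢ + α·Naᵢ) = Kₒ + α·Naₒ → α = (11.945·132.0 − 3.65) / (152.0 − 11.945·6.55)
α = (1577 − 3.65) / (152.0 − 78.24) = 1573/73.76 = 21.33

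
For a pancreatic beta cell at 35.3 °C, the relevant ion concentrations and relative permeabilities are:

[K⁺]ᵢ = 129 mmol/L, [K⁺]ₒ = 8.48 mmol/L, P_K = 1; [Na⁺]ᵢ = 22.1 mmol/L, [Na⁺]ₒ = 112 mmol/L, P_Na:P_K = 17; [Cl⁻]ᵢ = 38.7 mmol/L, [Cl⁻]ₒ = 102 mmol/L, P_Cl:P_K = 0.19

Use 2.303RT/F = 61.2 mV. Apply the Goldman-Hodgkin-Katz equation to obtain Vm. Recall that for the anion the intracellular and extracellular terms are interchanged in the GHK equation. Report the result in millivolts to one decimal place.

34.5 mV

Vm = 61.2 · log₁₀[(Σ P·[cation]ₒ + Σ P·[anion]ᵢ) / (Σ P·[cation]ᵢ + Σ P·[anion]ₒ)]
Numerator = 1×8.48 + 17×112 + 0.19×38.7 = 1920
Denominator = 1×129 + 17×22.1 + 0.19×102 = 524.1
Vm = 61.2 · log₁₀(3.6632) = 61.2 × (0.5639) = 34.51 mV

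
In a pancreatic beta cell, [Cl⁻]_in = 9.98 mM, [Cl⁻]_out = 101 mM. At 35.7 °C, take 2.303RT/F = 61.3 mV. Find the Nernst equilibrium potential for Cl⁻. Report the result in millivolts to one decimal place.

-61.6 mV

E = (61.3/z) · log₁₀([Cl⁻]_out/[Cl⁻]_in) with z = -1.
For an anion, dividing by z = -1 reverses the sign.
= (61.3/-1) · log₁₀(101/9.98) = -61.30 · log₁₀(10.12)
= -61.30 · (1.0052) = -61.62 mV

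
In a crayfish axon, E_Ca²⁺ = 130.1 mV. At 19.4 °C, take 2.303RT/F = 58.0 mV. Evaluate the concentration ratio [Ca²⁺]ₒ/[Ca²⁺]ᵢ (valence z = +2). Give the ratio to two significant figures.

31000

log₁₀([out]/[in]) = E·z/(58.0) = 130.1 × 2 / 58.0 = 4.4862
[out]/[in] = 10^(4.4862) = 3.063e+04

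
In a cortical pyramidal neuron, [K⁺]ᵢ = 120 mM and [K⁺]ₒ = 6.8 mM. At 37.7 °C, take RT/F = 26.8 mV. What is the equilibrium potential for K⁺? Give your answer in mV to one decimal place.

E = (26.8/z) · ln([K⁺]_out/[K⁺]_in) with z = +1.
= (26.8/1) · ln(6.8/120) = 26.80 · ln(0.05667)
= 26.80 · (-2.8706) = -76.93 mV

-76.9 mV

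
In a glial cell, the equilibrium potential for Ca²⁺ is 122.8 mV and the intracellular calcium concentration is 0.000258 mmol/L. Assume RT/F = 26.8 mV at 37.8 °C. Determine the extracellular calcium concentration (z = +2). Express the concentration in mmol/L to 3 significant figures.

Nernst: E = (26.8/2) · ln([out]/[in]), so ln([out]/[in]) = 122.8 × 2 / 26.8 = 9.1642.
[out]/[in] = e^(9.1642) = 9549.
[out] = 9549 × 0.000258 = 2.464 mmol/L.

2.46 mmol/L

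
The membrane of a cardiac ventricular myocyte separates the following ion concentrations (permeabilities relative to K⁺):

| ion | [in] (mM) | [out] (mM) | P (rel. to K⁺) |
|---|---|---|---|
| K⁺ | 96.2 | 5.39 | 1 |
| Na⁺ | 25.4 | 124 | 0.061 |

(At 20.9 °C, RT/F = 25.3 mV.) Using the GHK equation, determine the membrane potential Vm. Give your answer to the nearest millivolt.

-51 mV

Vm = 25.3 · ln[(Σ P·[cation]ₒ + Σ P·[anion]ᵢ) / (Σ P·[cation]ᵢ + Σ P·[anion]ₒ)]
Numerator = 1×5.39 + 0.061×124 = 12.95
Denominator = 1×96.2 + 0.061×25.4 = 97.75
Vm = 25.3 · ln(0.13252) = 25.3 × (-2.0210) = -51.13 mV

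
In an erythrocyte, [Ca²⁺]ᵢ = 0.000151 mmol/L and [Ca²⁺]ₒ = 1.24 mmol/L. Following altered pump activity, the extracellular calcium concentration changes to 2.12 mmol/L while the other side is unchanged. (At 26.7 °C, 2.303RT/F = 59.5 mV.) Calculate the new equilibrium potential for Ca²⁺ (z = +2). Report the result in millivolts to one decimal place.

123.4 mV

After the shift: [Ca²⁺]_out = 2.12, [Ca²⁺]_in = 0.000151 mmol/L.
E_new = (59.5/2)·log₁₀(2.12/0.000151) = 29.75 · (4.1474) = 123.38 mV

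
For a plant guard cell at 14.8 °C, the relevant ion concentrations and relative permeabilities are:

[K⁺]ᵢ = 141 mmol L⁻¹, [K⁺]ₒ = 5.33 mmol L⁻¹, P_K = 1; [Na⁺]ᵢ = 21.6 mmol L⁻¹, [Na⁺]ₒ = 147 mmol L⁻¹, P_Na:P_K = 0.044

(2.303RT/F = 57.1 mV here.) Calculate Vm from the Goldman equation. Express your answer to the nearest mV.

Vm = 57.1 · log₁₀[(Σ P·[cation]ₒ + Σ P·[anion]ᵢ) / (Σ P·[cation]ᵢ + Σ P·[anion]ₒ)]
Numerator = 1×5.33 + 0.044×147 = 11.8
Denominator = 1×141 + 0.044×21.6 = 142
Vm = 57.1 · log₁₀(0.083114) = 57.1 × (-1.0803) = -61.69 mV

-62 mV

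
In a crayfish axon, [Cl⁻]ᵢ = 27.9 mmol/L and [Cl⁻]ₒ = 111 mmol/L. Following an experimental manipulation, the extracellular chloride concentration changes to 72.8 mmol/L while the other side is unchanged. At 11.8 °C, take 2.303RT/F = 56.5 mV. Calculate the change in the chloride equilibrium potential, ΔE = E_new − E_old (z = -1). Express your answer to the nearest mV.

10 mV

E_old = (56.5/-1)·log₁₀(111/27.9) = -33.88 mV
E_new = (56.5/-1)·log₁₀(72.8/27.9) = -23.53 mV
ΔE = -23.53 − (-33.88) = 10.35 mV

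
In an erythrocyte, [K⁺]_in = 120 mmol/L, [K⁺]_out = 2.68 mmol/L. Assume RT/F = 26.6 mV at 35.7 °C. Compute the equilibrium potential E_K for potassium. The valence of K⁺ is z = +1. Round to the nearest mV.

E = (26.6/z) · ln([K⁺]_out/[K⁺]_in) with z = +1.
= (26.6/1) · ln(2.68/120) = 26.60 · ln(0.02233)
= 26.60 · (-3.8017) = -101.12 mV

-101 mV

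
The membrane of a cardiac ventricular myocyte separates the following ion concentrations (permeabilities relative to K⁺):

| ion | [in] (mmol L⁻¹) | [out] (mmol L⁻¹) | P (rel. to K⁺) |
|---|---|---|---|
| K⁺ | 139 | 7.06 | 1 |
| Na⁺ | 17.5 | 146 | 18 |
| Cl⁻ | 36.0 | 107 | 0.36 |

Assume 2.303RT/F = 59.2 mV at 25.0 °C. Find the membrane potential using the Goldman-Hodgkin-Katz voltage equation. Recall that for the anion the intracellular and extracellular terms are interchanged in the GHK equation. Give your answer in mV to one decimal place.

43.2 mV

Vm = 59.2 · log₁₀[(Σ P·[cation]ₒ + Σ P·[anion]ᵢ) / (Σ P·[cation]ᵢ + Σ P·[anion]ₒ)]
Numerator = 1×7.06 + 18×146 + 0.36×36.0 = 2648
Denominator = 1×139 + 18×17.5 + 0.36×107 = 492.5
Vm = 59.2 · log₁₀(5.3765) = 59.2 × (0.7305) = 43.25 mV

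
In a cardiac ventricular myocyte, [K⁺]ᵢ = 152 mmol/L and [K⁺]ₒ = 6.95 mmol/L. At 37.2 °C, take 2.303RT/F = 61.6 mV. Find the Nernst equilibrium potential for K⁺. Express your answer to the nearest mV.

-83 mV

E = (61.6/z) · log₁₀([K⁺]_out/[K⁺]_in) with z = +1.
= (61.6/1) · log₁₀(6.95/152) = 61.60 · log₁₀(0.04572)
= 61.60 · (-1.3399) = -82.54 mV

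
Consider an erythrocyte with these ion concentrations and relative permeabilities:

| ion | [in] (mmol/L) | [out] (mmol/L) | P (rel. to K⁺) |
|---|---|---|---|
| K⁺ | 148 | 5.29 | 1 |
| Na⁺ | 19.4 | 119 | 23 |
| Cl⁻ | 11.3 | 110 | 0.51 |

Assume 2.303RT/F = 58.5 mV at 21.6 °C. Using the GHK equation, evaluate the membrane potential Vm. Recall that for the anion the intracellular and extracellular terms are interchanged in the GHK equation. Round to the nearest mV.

37 mV

Vm = 58.5 · log₁₀[(Σ P·[cation]ₒ + Σ P·[anion]ᵢ) / (Σ P·[cation]ᵢ + Σ P·[anion]ₒ)]
Numerator = 1×5.29 + 23×119 + 0.51×11.3 = 2748
Denominator = 1×148 + 23×19.4 + 0.51×110 = 650.3
Vm = 58.5 · log₁₀(4.2258) = 58.5 × (0.6259) = 36.62 mV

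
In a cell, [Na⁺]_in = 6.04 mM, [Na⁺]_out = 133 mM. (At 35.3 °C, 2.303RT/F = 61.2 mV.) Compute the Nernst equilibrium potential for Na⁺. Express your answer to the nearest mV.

82 mV

E = (61.2/z) · log₁₀([Na⁺]_out/[Na⁺]_in) with z = +1.
= (61.2/1) · log₁₀(133/6.04) = 61.20 · log₁₀(22.02)
= 61.20 · (1.3428) = 82.18 mV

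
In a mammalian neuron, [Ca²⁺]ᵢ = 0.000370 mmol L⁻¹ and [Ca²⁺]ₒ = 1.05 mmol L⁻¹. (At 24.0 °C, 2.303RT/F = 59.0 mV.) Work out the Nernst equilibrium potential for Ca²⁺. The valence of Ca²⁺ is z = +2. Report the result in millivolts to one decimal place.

E = (59.0/z) · log₁₀([Ca²⁺]_out/[Ca²⁺]_in) with z = +2.
= (59.0/2) · log₁₀(1.05/0.000370) = 29.50 · log₁₀(2838)
= 29.50 · (3.4530) = 101.86 mV

101.9 mV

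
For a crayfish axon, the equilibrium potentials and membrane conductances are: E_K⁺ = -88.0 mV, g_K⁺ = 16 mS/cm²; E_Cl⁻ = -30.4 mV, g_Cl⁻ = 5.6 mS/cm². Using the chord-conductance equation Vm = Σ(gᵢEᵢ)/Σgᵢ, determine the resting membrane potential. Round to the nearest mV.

-73 mV

Σ gᵢEᵢ = 16·(-88.0) + 5.6·(-30.4) = -1578.24
Σ gᵢ = 16 + 5.6 = 21.6
Vm = -1578.24 / 21.6 = -73.07 mV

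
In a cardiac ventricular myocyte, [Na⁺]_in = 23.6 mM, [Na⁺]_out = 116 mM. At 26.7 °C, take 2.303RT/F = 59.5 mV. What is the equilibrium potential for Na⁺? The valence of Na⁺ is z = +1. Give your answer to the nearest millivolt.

E = (59.5/z) · log₁₀([Na⁺]_out/[Na⁺]_in) with z = +1.
= (59.5/1) · log₁₀(116/23.6) = 59.50 · log₁₀(4.915)
= 59.50 · (0.6915) = 41.15 mV

41 mV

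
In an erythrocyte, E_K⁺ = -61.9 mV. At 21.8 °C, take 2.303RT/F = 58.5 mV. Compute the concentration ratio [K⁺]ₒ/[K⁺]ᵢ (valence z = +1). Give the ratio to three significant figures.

0.0875

log₁₀([out]/[in]) = E·z/(58.5) = -61.9 × 1 / 58.5 = -1.0581
[out]/[in] = 10^(-1.0581) = 0.08747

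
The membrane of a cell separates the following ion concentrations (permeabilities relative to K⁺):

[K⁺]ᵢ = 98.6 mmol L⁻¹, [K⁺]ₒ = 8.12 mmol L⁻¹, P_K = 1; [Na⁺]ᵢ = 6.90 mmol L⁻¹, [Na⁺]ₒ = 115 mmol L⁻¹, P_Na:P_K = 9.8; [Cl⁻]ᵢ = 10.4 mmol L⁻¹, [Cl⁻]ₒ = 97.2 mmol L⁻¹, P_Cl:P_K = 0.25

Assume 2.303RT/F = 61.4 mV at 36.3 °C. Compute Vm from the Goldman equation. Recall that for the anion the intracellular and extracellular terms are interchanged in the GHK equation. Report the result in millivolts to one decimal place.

Vm = 61.4 · log₁₀[(Σ P·[cation]ₒ + Σ P·[anion]ᵢ) / (Σ P·[cation]ᵢ + Σ P·[anion]ₒ)]
Numerator = 1×8.12 + 9.8×115 + 0.25×10.4 = 1138
Denominator = 1×98.6 + 9.8×6.90 + 0.25×97.2 = 190.5
Vm = 61.4 · log₁₀(5.9717) = 61.4 × (0.7761) = 47.65 mV

47.7 mV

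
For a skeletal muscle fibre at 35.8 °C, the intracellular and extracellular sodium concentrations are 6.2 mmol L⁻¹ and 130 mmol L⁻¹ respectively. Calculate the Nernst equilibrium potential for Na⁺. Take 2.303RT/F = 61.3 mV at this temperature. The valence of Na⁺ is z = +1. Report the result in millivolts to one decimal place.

81.0 mV

E = (61.3/z) · log₁₀([Na⁺]_out/[Na⁺]_in) with z = +1.
= (61.3/1) · log₁₀(130/6.2) = 61.30 · log₁₀(20.97)
= 61.30 · (1.3216) = 81.01 mV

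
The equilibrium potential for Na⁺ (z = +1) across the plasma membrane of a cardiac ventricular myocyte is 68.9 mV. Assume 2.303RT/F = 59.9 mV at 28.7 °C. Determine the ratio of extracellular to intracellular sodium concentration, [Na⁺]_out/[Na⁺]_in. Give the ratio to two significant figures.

14

log₁₀([out]/[in]) = E·z/(59.9) = 68.9 × 1 / 59.9 = 1.1503
[out]/[in] = 10^(1.1503) = 14.13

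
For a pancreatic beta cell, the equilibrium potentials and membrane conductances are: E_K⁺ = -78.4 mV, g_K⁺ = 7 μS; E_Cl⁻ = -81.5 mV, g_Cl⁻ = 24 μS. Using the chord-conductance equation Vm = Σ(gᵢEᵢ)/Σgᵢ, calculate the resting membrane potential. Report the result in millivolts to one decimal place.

Σ gᵢEᵢ = 7·(-78.4) + 24·(-81.5) = -2504.80
Σ gᵢ = 7 + 24 = 31
Vm = -2504.80 / 31 = -80.80 mV

-80.8 mV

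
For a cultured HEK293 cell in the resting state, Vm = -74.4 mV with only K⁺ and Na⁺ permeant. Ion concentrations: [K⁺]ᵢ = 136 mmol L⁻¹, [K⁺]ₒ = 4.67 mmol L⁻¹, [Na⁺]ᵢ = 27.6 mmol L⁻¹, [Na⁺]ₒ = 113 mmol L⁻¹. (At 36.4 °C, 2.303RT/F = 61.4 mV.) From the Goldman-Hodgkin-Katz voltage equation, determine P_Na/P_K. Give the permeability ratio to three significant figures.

Let α = P_Na/P_K. GHK: Vm = 61.4·log₁₀[(Kₒ + α·Naₒ)/(Kᵢ + α·Naᵢ)].
10^(Vm/61.4) = 10^(-74.4/61.4) = 0.061415
So 0.061415·(Kᵢ + α·Naᵢ) = Kₒ + α·Naₒ → α = (0.061415·136.0 − 4.67) / (113.0 − 0.061415·27.6)
α = (8.352 − 4.67) / (113.0 − 1.695) = 3.682/111.3 = 0.03308

0.0331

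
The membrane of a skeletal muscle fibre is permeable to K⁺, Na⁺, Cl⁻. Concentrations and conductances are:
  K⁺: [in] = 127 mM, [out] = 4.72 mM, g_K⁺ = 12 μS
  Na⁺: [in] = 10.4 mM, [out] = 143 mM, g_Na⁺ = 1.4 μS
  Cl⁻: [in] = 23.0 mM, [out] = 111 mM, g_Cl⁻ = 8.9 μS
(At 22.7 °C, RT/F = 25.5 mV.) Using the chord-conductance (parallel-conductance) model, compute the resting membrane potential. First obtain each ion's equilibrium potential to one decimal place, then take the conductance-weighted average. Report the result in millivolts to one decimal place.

E_K⁺ = (25.5/1)·ln(4.72/127) = -84.0 mV
E_Na⁺ = (25.5/1)·ln(143/10.4) = 66.8 mV
E_Cl⁻ = (25.5/-1)·ln(111/23.0) = -40.1 mV
Vm = (Σ gᵢEᵢ)/(Σ gᵢ) = (12·-84.0 + 1.4·66.8 + 8.9·-40.1) / (12 + 1.4 + 8.9)
= -1271.37 / 22.3 = -57.01 mV

-57.0 mV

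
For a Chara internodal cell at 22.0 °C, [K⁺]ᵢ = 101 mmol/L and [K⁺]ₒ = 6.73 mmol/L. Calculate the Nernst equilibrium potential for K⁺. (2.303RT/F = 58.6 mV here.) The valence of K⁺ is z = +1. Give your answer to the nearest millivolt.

E = (58.6/z) · log₁₀([K⁺]_out/[K⁺]_in) with z = +1.
= (58.6/1) · log₁₀(6.73/101) = 58.60 · log₁₀(0.06663)
= 58.60 · (-1.1763) = -68.93 mV

-69 mV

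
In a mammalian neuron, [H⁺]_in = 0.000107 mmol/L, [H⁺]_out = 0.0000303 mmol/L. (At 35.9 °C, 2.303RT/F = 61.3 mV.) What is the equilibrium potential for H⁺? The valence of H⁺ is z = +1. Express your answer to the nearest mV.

-34 mV

E = (61.3/z) · log₁₀([H⁺]_out/[H⁺]_in) with z = +1.
= (61.3/1) · log₁₀(0.0000303/0.000107) = 61.30 · log₁₀(0.2832)
= 61.30 · (-0.5479) = -33.59 mV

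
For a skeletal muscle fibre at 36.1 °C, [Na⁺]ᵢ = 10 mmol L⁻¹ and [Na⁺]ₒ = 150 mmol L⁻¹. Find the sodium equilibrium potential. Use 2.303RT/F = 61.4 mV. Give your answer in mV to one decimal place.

72.2 mV

E = (61.4/z) · log₁₀([Na⁺]_out/[Na⁺]_in) with z = +1.
= (61.4/1) · log₁₀(150/10) = 61.40 · log₁₀(15)
= 61.40 · (1.1761) = 72.21 mV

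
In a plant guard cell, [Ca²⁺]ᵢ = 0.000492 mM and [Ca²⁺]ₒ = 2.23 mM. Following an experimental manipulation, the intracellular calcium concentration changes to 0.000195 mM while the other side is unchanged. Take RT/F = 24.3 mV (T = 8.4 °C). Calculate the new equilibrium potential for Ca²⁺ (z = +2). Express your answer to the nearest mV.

114 mV

After the shift: [Ca²⁺]_out = 2.23, [Ca²⁺]_in = 0.000195 mM.
E_new = (24.3/2)·ln(2.23/0.000195) = 12.15 · (9.3445) = 113.54 mV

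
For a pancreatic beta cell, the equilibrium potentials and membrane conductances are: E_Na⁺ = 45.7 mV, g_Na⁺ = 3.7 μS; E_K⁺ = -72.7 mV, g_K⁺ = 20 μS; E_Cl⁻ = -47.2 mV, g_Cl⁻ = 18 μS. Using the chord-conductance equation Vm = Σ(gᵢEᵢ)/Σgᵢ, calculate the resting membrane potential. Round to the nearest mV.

-51 mV

Σ gᵢEᵢ = 3.7·(45.7) + 20·(-72.7) + 18·(-47.2) = -2134.51
Σ gᵢ = 3.7 + 20 + 18 = 41.7
Vm = -2134.51 / 41.7 = -51.19 mV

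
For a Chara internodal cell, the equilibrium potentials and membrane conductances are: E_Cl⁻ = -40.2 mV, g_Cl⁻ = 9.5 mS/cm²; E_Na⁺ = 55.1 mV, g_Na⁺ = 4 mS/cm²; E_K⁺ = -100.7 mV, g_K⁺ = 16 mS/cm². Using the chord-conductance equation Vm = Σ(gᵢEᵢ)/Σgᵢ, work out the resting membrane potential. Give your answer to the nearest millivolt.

Σ gᵢEᵢ = 9.5·(-40.2) + 4·(55.1) + 16·(-100.7) = -1772.70
Σ gᵢ = 9.5 + 4 + 16 = 29.5
Vm = -1772.70 / 29.5 = -60.09 mV

-60 mV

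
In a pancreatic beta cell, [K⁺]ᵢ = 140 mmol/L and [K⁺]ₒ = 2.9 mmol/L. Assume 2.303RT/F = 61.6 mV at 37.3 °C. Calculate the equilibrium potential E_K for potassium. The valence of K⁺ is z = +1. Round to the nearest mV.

E = (61.6/z) · log₁₀([K⁺]_out/[K⁺]_in) with z = +1.
= (61.6/1) · log₁₀(2.9/140) = 61.60 · log₁₀(0.02071)
= 61.60 · (-1.6837) = -103.72 mV

-104 mV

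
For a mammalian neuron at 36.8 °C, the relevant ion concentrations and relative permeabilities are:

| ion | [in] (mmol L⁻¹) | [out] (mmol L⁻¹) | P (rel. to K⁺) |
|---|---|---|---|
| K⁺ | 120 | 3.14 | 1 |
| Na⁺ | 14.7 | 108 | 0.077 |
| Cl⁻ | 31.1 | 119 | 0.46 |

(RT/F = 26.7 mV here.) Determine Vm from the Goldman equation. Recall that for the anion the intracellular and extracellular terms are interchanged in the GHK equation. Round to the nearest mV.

Vm = 26.7 · ln[(Σ P·[cation]ₒ + Σ P·[anion]ᵢ) / (Σ P·[cation]ᵢ + Σ P·[anion]ₒ)]
Numerator = 1×3.14 + 0.077×108 + 0.46×31.1 = 25.76
Denominator = 1×120 + 0.077×14.7 + 0.46×119 = 175.9
Vm = 26.7 · ln(0.14648) = 26.7 × (-1.9209) = -51.29 mV

-51 mV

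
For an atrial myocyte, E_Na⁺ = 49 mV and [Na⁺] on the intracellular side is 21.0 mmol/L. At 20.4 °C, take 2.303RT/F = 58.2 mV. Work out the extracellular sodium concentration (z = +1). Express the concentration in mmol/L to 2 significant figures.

150 mmol/L

Nernst: E = (58.2/1) · log₁₀([out]/[in]), so log₁₀([out]/[in]) = 49.0 × 1 / 58.2 = 0.8419.
[out]/[in] = 10^(0.8419) = 6.949.
[out] = 6.949 × 21.0 = 145.9 mmol/L.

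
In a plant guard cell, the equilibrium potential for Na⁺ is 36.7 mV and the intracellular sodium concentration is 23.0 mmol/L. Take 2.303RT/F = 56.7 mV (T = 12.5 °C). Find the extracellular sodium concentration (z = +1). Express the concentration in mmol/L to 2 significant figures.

100 mmol/L

Nernst: E = (56.7/1) · log₁₀([out]/[in]), so log₁₀([out]/[in]) = 36.7 × 1 / 56.7 = 0.6473.
[out]/[in] = 10^(0.6473) = 4.439.
[out] = 4.439 × 23.0 = 102.1 mmol/L.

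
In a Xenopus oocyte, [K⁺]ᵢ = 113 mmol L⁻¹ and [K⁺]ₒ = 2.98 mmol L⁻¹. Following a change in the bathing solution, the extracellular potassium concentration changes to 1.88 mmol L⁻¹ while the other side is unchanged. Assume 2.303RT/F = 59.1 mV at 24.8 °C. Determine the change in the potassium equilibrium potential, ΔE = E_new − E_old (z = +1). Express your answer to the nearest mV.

-12 mV

E_old = (59.1/1)·log₁₀(2.98/113) = -93.31 mV
E_new = (59.1/1)·log₁₀(1.88/113) = -105.13 mV
ΔE = -105.13 − (-93.31) = -11.82 mV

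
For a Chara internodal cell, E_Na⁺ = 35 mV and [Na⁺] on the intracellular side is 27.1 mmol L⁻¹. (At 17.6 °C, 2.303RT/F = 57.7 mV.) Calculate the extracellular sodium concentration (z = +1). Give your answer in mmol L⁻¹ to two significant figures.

Nernst: E = (57.7/1) · log₁₀([out]/[in]), so log₁₀([out]/[in]) = 35.0 × 1 / 57.7 = 0.6066.
[out]/[in] = 10^(0.6066) = 4.042.
[out] = 4.042 × 27.1 = 109.5 mmol L⁻¹.

110 mmol L⁻¹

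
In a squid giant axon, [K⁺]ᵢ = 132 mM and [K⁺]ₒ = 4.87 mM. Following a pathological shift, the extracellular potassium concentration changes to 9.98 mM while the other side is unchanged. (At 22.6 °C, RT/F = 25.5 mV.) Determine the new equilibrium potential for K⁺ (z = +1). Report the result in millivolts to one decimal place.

After the shift: [K⁺]_out = 9.98, [K⁺]_in = 132 mM.
E_new = (25.5/1)·ln(9.98/132) = 25.50 · (-2.5822) = -65.85 mV

-65.8 mV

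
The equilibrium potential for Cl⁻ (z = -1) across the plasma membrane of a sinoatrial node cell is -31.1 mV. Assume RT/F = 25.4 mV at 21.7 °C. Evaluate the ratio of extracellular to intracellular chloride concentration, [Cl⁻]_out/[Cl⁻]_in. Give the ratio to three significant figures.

3.40

ln([out]/[in]) = E·z/(25.4) = -31.1 × -1 / 25.4 = 1.2244
[out]/[in] = e^(1.2244) = 3.402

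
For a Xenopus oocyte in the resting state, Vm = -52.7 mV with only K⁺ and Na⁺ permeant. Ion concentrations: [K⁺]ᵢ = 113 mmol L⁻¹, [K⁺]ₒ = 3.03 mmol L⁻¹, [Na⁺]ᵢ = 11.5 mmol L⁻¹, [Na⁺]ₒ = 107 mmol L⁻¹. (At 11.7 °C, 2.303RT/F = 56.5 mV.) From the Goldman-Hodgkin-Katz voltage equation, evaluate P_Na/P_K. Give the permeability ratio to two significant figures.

Let α = P_Na/P_K. GHK: Vm = 56.5·log₁₀[(Kₒ + α·Naₒ)/(Kᵢ + α·Naᵢ)].
10^(Vm/56.5) = 10^(-52.7/56.5) = 0.11675
So 0.11675·(Kᵢ + α·Naᵢ) = Kₒ + α·Naₒ → α = (0.11675·113.0 − 3.03) / (107.0 − 0.11675·11.5)
α = (13.19 − 3.03) / (107.0 − 1.343) = 10.16/105.7 = 0.09619

0.096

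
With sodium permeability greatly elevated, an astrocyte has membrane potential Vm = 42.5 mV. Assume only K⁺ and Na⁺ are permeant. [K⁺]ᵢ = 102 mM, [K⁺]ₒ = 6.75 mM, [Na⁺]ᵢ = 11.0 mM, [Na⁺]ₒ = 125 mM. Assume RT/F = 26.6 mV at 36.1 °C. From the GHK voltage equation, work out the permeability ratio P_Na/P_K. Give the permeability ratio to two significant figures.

Let α = P_Na/P_K. GHK: Vm = 26.6·ln[(Kₒ + α·Naₒ)/(Kᵢ + α·Naᵢ)].
e^(Vm/26.6) = e^(42.5/26.6) = 4.9419
So 4.9419·(Kᵢ + α·Naᵢ) = Kₒ + α·Naₒ → α = (4.9419·102.0 − 6.75) / (125.0 − 4.9419·11.0)
α = (504.1 − 6.75) / (125.0 − 54.36) = 497.3/70.64 = 7.04

7.0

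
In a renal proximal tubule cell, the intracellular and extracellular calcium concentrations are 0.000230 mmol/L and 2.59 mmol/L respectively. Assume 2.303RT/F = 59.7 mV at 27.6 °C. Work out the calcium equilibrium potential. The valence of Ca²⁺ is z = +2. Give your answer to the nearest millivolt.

E = (59.7/z) · log₁₀([Ca²⁺]_out/[Ca²⁺]_in) with z = +2.
= (59.7/2) · log₁₀(2.59/0.000230) = 29.85 · log₁₀(1.126e+04)
= 29.85 · (4.0516) = 120.94 mV

121 mV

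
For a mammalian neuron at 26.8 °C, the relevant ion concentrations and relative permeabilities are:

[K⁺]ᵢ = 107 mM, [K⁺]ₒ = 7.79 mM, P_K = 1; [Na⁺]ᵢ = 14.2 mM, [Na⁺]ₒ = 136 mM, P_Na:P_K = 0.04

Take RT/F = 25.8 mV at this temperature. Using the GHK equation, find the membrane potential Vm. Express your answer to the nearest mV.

-54 mV

Vm = 25.8 · ln[(Σ P·[cation]ₒ + Σ P·[anion]ᵢ) / (Σ P·[cation]ᵢ + Σ P·[anion]ₒ)]
Numerator = 1×7.79 + 0.04×136 = 13.23
Denominator = 1×107 + 0.04×14.2 = 107.6
Vm = 25.8 · ln(0.12299) = 25.8 × (-2.0956) = -54.07 mV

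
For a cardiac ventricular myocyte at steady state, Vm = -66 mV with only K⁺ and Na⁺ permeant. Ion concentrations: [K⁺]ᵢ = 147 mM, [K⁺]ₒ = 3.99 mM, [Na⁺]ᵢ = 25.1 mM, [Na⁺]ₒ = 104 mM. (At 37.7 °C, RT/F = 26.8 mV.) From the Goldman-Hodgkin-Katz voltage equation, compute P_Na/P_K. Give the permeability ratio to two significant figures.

Let α = P_Na/P_K. GHK: Vm = 26.8·ln[(Kₒ + α·Naₒ)/(Kᵢ + α·Naᵢ)].
e^(Vm/26.8) = e^(-66.0/26.8) = 0.085206
So 0.085206·(Kᵢ + α·Naᵢ) = Kₒ + α·Naₒ → α = (0.085206·147.0 − 3.99) / (104.0 − 0.085206·25.1)
α = (12.53 − 3.99) / (104.0 − 2.139) = 8.535/101.9 = 0.08379

0.084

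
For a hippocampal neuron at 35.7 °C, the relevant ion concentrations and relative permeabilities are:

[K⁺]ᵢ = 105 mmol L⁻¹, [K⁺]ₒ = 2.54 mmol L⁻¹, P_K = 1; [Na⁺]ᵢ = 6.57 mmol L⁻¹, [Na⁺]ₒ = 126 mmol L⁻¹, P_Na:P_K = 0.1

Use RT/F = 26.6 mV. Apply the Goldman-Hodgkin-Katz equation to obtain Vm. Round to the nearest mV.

Vm = 26.6 · ln[(Σ P·[cation]ₒ + Σ P·[anion]ᵢ) / (Σ P·[cation]ᵢ + Σ P·[anion]ₒ)]
Numerator = 1×2.54 + 0.1×126 = 15.14
Denominator = 1×105 + 0.1×6.57 = 105.7
Vm = 26.6 · ln(0.14329) = 26.6 × (-1.9429) = -51.68 mV

-52 mV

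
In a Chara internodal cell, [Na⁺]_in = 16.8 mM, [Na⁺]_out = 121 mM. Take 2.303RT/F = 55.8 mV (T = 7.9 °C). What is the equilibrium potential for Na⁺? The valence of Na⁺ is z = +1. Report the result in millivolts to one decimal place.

47.8 mV

E = (55.8/z) · log₁₀([Na⁺]_out/[Na⁺]_in) with z = +1.
= (55.8/1) · log₁₀(121/16.8) = 55.80 · log₁₀(7.202)
= 55.80 · (0.8575) = 47.85 mV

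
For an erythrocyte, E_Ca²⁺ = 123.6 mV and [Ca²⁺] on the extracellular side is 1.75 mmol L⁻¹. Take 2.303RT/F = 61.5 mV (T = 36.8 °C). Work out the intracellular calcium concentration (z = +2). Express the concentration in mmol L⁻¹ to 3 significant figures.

0.000167 mmol L⁻¹

Nernst: E = (61.5/2) · log₁₀([out]/[in]), so log₁₀([out]/[in]) = 123.6 × 2 / 61.5 = 4.0195.
[out]/[in] = 10^(4.0195) = 1.046e+04.
[in] = 1.75 / 1.046e+04 = 0.0001673 mmol L⁻¹.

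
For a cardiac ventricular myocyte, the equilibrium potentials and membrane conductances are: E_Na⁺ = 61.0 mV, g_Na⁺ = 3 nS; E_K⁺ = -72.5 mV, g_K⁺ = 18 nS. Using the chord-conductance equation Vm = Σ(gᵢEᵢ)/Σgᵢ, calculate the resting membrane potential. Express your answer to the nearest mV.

-53 mV

Σ gᵢEᵢ = 3·(61.0) + 18·(-72.5) = -1122.00
Σ gᵢ = 3 + 18 = 21
Vm = -1122.00 / 21 = -53.43 mV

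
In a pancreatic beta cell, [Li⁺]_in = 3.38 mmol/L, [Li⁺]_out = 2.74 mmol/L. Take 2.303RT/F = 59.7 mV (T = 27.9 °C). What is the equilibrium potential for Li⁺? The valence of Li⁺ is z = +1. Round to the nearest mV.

E = (59.7/z) · log₁₀([Li⁺]_out/[Li⁺]_in) with z = +1.
= (59.7/1) · log₁₀(2.74/3.38) = 59.70 · log₁₀(0.8107)
= 59.70 · (-0.0912) = -5.44 mV

-5 mV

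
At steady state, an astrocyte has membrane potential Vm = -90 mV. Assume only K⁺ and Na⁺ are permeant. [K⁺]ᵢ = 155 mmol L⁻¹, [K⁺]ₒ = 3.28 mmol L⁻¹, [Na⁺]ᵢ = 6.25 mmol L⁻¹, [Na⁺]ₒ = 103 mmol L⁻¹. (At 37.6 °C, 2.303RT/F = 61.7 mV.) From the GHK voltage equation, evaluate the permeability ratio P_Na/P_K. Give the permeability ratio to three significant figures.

Let α = P_Na/P_K. GHK: Vm = 61.7·log₁₀[(Kₒ + α·Naₒ)/(Kᵢ + α·Naᵢ)].
10^(Vm/61.7) = 10^(-90.0/61.7) = 0.03478
So 0.03478·(Kᵢ + α·Naᵢ) = Kₒ + α·Naₒ → α = (0.03478·155.0 − 3.28) / (103.0 − 0.03478·6.25)
α = (5.391 − 3.28) / (103.0 − 0.2174) = 2.111/102.8 = 0.02054

0.0205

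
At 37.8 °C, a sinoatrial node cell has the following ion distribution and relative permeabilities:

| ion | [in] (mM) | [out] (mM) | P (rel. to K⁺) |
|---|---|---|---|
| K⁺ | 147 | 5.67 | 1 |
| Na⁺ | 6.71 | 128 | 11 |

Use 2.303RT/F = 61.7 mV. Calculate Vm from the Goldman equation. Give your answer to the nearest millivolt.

50 mV

Vm = 61.7 · log₁₀[(Σ P·[cation]ₒ + Σ P·[anion]ᵢ) / (Σ P·[cation]ᵢ + Σ P·[anion]ₒ)]
Numerator = 1×5.67 + 11×128 = 1414
Denominator = 1×147 + 11×6.71 = 220.8
Vm = 61.7 · log₁₀(6.4022) = 61.7 × (0.8063) = 49.75 mV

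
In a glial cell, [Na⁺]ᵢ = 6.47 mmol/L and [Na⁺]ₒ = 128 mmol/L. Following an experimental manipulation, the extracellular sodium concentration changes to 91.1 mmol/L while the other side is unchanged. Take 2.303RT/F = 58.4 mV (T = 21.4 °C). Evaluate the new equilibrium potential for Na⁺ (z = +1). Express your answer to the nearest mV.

67 mV

After the shift: [Na⁺]_out = 91.1, [Na⁺]_in = 6.47 mmol/L.
E_new = (58.4/1)·log₁₀(91.1/6.47) = 58.40 · (1.1486) = 67.08 mV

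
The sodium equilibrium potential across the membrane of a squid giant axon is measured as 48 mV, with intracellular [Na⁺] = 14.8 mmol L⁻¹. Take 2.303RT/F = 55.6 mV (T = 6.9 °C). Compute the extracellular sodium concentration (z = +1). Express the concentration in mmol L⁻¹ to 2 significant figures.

110 mmol L⁻¹

Nernst: E = (55.6/1) · log₁₀([out]/[in]), so log₁₀([out]/[in]) = 48.0 × 1 / 55.6 = 0.8633.
[out]/[in] = 10^(0.8633) = 7.3.
[out] = 7.3 × 14.8 = 108 mmol L⁻¹.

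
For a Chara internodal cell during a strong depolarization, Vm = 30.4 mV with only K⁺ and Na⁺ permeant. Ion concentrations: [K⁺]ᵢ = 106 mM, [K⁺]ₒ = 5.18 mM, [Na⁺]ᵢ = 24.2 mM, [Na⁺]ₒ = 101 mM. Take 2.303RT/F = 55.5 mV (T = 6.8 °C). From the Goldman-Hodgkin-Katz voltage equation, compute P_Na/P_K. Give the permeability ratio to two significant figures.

Let α = P_Na/P_K. GHK: Vm = 55.5·log₁₀[(Kₒ + α·Naₒ)/(Kᵢ + α·Naᵢ)].
10^(Vm/55.5) = 10^(30.4/55.5) = 3.5298
So 3.5298·(Kᵢ + α·Naᵢ) = Kₒ + α·Naₒ → α = (3.5298·106.0 − 5.18) / (101.0 − 3.5298·24.2)
α = (374.2 − 5.18) / (101.0 − 85.42) = 369/15.58 = 23.68

24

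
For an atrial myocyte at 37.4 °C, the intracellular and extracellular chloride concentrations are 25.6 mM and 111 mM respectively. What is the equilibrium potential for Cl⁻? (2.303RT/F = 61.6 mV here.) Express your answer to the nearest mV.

-39 mV

E = (61.6/z) · log₁₀([Cl⁻]_out/[Cl⁻]_in) with z = -1.
For an anion, dividing by z = -1 reverses the sign.
= (61.6/-1) · log₁₀(111/25.6) = -61.60 · log₁₀(4.336)
= -61.60 · (0.6371) = -39.24 mV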